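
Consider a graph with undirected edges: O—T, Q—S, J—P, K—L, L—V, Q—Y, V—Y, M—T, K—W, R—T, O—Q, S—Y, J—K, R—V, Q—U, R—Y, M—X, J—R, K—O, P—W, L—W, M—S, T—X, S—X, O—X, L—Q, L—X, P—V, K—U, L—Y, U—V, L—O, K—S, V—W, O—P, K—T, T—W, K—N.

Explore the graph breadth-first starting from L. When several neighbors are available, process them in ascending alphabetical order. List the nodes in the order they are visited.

L, K, O, Q, V, W, X, Y, J, N, S, T, U, P, R, M

Visit L; enqueue K, O, Q, V, W, X, Y → queue [K, O, Q, V, W, X, Y]
Visit K; enqueue J, N, S, T, U → queue [O, Q, V, W, X, Y, J, N, S, T, U]
Visit O; enqueue P → queue [Q, V, W, X, Y, J, N, S, T, U, P]
Visit Q → queue [V, W, X, Y, J, N, S, T, U, P]
Visit V; enqueue R → queue [W, X, Y, J, N, S, T, U, P, R]
Visit W → queue [X, Y, J, N, S, T, U, P, R]
Visit X; enqueue M → queue [Y, J, N, S, T, U, P, R, M]
Visit Y → queue [J, N, S, T, U, P, R, M]
Visit J → queue [N, S, T, U, P, R, M]
Visit N → queue [S, T, U, P, R, M]
Visit S → queue [T, U, P, R, M]
Visit T → queue [U, P, R, M]
Visit U → queue [P, R, M]
Visit P → queue [R, M]
Visit R → queue [M]
Visit M → queue []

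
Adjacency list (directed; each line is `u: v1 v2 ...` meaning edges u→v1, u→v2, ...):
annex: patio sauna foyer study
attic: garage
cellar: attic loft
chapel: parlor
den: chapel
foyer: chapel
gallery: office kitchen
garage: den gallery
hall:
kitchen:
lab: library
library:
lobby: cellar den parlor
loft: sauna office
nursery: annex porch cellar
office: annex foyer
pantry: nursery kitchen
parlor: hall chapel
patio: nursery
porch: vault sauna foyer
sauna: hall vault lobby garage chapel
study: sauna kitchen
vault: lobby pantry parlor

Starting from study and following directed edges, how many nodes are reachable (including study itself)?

BFS from study visits: study, sauna, kitchen, hall, vault, lobby, garage, chapel, pantry, parlor, cellar, den, gallery, nursery, attic, loft, office, annex, porch, foyer, patio
Reachable nodes: 21 of 23 total.

21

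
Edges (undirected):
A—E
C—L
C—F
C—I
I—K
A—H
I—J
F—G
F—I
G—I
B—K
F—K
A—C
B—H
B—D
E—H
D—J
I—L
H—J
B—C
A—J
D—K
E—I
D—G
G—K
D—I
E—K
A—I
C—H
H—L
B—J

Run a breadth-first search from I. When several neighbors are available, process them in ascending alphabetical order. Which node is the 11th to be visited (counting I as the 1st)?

Visit I; enqueue A, C, D, E, F, G, J, K, L → queue [A, C, D, E, F, G, J, K, L]
Visit A; enqueue H → queue [C, D, E, F, G, J, K, L, H]
Visit C; enqueue B → queue [D, E, F, G, J, K, L, H, B]
Visit D → queue [E, F, G, J, K, L, H, B]
Visit E → queue [F, G, J, K, L, H, B]
Visit F → queue [G, J, K, L, H, B]
Visit G → queue [J, K, L, H, B]
Visit J → queue [K, L, H, B]
Visit K → queue [L, H, B]
Visit L → queue [H, B]
Visit H → queue [B]
Visit B → queue []

Visit order: I, A, C, D, E, F, G, J, K, L, H, B

H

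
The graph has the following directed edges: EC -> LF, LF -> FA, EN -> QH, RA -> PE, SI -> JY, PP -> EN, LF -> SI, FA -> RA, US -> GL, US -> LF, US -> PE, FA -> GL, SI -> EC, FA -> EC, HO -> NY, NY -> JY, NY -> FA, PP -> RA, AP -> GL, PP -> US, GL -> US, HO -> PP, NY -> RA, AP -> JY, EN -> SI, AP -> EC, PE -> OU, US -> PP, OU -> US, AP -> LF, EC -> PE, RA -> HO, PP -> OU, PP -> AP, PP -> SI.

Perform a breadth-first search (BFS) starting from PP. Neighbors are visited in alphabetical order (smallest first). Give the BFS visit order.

PP, AP, EN, OU, RA, SI, US, EC, GL, JY, LF, QH, HO, PE, FA, NY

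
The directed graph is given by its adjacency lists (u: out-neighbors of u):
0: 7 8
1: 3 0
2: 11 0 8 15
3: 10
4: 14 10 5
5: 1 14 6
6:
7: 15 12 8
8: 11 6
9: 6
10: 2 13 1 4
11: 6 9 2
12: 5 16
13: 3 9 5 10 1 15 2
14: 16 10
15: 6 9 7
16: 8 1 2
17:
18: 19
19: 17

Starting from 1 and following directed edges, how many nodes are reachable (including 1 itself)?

BFS from 1 visits: 1, 3, 0, 10, 7, 8, 2, 13, 4, 15, 12, 11, 6, 9, 5, 14, 16
Reachable nodes: 17 of 20 total.

17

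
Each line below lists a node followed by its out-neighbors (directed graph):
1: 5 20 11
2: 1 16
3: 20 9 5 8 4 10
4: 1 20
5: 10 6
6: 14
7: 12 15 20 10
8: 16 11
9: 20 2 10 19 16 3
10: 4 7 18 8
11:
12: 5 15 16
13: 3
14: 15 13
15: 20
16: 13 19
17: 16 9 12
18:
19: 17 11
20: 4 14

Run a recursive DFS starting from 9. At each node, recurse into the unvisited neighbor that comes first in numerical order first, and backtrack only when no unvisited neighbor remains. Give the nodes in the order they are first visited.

9 → 2 → 1 → 5 → 6 → 14 → 13 → 3 → 4 → 20 → 8 → 11 → 16 → 19 → 17 → 12 → 15 → 10 → 7 → 18

Visit 9
9 → 2
2 → 1
1 → 5
5 → 6
6 → 14
14 → 13
13 → 3
3 → 4
4 → 20
3 → 8
8 → 11
8 → 16
16 → 19
19 → 17
17 → 12
12 → 15
3 → 10
10 → 7
10 → 18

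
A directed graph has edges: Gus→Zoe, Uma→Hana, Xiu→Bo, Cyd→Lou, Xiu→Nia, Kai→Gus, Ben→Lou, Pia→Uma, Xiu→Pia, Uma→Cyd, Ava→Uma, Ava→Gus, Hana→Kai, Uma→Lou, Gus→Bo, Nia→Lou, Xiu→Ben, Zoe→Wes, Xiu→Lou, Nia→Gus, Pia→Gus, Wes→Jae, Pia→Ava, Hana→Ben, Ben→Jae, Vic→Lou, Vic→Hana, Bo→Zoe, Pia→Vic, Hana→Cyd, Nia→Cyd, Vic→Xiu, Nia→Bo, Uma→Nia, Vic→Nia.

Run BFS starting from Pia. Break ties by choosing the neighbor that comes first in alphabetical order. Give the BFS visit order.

Visit Pia; enqueue Ava, Gus, Uma, Vic → queue [Ava, Gus, Uma, Vic]
Visit Ava → queue [Gus, Uma, Vic]
Visit Gus; enqueue Bo, Zoe → queue [Uma, Vic, Bo, Zoe]
Visit Uma; enqueue Cyd, Hana, Lou, Nia → queue [Vic, Bo, Zoe, Cyd, Hana, Lou, Nia]
Visit Vic; enqueue Xiu → queue [Bo, Zoe, Cyd, Hana, Lou, Nia, Xiu]
Visit Bo → queue [Zoe, Cyd, Hana, Lou, Nia, Xiu]
Visit Zoe; enqueue Wes → queue [Cyd, Hana, Lou, Nia, Xiu, Wes]
Visit Cyd → queue [Hana, Lou, Nia, Xiu, Wes]
Visit Hana; enqueue Ben, Kai → queue [Lou, Nia, Xiu, Wes, Ben, Kai]
Visit Lou → queue [Nia, Xiu, Wes, Ben, Kai]
Visit Nia → queue [Xiu, Wes, Ben, Kai]
Visit Xiu → queue [Wes, Ben, Kai]
Visit Wes; enqueue Jae → queue [Ben, Kai, Jae]
Visit Ben → queue [Kai, Jae]
Visit Kai → queue [Jae]
Visit Jae → queue []

Pia, Ava, Gus, Uma, Vic, Bo, Zoe, Cyd, Hana, Lou, Nia, Xiu, Wes, Ben, Kai, Jae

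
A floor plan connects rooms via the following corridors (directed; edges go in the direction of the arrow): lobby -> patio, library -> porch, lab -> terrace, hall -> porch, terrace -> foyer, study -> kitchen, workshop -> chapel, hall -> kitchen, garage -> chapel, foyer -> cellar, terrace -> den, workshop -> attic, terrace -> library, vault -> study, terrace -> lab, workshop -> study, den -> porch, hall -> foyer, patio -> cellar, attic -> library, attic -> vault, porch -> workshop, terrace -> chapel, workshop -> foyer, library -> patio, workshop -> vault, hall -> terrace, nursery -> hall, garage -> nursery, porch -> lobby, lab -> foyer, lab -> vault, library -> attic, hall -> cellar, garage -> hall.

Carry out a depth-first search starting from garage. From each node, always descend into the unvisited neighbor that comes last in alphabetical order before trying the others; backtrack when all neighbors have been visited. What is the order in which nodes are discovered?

garage, nursery, hall, terrace, library, porch, workshop, vault, study, kitchen, foyer, cellar, chapel, attic, lobby, patio, lab, den

Visit garage
garage → nursery
nursery → hall
hall → terrace
terrace → library
library → porch
porch → workshop
workshop → vault
vault → study
study → kitchen
workshop → foyer
foyer → cellar
workshop → chapel
workshop → attic
porch → lobby
lobby → patio
terrace → lab
terrace → den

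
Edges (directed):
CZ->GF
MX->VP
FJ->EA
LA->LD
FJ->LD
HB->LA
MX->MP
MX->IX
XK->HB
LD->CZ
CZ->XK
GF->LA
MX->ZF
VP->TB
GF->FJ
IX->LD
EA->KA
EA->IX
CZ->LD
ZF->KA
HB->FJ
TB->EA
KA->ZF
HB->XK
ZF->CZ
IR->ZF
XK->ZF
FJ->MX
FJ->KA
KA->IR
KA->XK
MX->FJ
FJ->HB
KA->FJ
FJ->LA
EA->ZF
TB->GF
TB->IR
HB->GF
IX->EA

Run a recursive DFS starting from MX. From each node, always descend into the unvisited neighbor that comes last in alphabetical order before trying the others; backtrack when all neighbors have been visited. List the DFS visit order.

MX -> ZF -> KA -> XK -> HB -> LA -> LD -> CZ -> GF -> FJ -> EA -> IX -> IR -> VP -> TB -> MP

Visit MX
MX → ZF
ZF → KA
KA → XK
XK → HB
HB → LA
LA → LD
LD → CZ
CZ → GF
GF → FJ
FJ → EA
EA → IX
KA → IR
MX → VP
VP → TB
MX → MP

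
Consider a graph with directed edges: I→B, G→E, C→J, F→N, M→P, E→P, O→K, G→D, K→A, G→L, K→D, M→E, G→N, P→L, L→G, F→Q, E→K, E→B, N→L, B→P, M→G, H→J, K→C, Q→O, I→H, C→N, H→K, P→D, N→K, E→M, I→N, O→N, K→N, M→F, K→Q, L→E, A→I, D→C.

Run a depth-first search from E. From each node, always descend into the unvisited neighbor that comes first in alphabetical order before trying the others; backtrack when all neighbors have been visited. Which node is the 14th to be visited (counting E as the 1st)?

L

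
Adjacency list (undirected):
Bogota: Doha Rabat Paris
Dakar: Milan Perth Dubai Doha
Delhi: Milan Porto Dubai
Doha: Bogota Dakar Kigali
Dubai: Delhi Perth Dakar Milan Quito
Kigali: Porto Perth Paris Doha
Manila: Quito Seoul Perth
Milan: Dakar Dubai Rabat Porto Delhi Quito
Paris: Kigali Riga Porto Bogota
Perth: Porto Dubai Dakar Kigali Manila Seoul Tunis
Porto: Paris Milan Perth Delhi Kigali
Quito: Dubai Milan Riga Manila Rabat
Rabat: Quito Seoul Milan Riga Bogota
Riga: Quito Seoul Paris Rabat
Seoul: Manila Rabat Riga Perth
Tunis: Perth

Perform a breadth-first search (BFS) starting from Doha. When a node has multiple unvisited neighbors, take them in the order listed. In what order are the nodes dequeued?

Doha Bogota Dakar Kigali Rabat Paris Milan Perth Dubai Porto Quito Seoul Riga Delhi Manila Tunis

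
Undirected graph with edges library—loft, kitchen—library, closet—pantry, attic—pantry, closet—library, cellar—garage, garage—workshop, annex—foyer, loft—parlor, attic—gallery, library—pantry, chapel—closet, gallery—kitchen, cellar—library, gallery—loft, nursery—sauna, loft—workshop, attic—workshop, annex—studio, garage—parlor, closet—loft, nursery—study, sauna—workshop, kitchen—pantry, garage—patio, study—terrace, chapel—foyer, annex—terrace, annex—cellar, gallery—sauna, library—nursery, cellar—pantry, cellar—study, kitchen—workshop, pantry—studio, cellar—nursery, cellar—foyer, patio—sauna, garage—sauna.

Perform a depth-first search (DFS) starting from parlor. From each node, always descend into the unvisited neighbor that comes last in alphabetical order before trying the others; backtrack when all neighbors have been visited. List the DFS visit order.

parlor, loft, workshop, sauna, patio, garage, cellar, study, terrace, annex, studio, pantry, library, nursery, kitchen, gallery, attic, closet, chapel, foyer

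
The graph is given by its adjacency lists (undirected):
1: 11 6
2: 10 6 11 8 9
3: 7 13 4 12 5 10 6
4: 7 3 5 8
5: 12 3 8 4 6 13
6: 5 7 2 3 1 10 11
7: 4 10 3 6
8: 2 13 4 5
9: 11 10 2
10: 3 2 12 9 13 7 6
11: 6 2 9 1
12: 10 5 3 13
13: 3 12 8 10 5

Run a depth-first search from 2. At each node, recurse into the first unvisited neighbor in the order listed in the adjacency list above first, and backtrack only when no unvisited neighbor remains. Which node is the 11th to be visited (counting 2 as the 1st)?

Visit 2
2 → 10
10 → 3
3 → 7
7 → 4
4 → 5
5 → 12
12 → 13
13 → 8
5 → 6
6 → 1
1 → 11
11 → 9

Visit order: 2, 10, 3, 7, 4, 5, 12, 13, 8, 6, 1, 11, 9

1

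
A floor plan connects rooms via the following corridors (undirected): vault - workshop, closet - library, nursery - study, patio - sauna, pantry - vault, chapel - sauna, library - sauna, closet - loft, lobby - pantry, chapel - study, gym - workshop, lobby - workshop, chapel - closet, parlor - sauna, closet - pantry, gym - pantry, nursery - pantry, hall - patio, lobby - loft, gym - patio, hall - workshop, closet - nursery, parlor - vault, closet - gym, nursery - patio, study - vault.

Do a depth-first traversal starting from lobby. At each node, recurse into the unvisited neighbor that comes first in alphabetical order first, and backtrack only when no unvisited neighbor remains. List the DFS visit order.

Visit lobby
lobby → loft
loft → closet
closet → chapel
chapel → sauna
sauna → library
sauna → parlor
parlor → vault
vault → pantry
pantry → gym
gym → patio
patio → hall
hall → workshop
patio → nursery
nursery → study

lobby → loft → closet → chapel → sauna → library → parlor → vault → pantry → gym → patio → hall → workshop → nursery → study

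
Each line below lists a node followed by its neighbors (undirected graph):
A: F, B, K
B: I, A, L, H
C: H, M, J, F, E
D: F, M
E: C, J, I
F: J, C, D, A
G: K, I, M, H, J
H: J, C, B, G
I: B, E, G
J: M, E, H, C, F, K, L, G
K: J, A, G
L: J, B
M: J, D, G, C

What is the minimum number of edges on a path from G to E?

2

Level 0: G
Level 1: H, I, J, K, M
Level 2: A, B, C, D, E, F, L
E first appears at level 2.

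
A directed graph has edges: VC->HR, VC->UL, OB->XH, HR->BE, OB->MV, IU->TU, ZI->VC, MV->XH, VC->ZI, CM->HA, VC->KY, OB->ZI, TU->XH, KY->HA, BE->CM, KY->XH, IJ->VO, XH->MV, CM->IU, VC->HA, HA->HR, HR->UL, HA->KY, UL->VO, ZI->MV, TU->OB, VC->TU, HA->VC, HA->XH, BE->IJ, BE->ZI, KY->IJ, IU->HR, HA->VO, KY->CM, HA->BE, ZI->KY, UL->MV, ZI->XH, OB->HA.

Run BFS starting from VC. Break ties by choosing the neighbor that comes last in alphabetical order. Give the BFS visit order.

VC ZI UL TU KY HR HA XH MV VO OB IJ CM BE IU

Visit VC; enqueue ZI, UL, TU, KY, HR, HA → queue [ZI, UL, TU, KY, HR, HA]
Visit ZI; enqueue XH, MV → queue [UL, TU, KY, HR, HA, XH, MV]
Visit UL; enqueue VO → queue [TU, KY, HR, HA, XH, MV, VO]
Visit TU; enqueue OB → queue [KY, HR, HA, XH, MV, VO, OB]
Visit KY; enqueue IJ, CM → queue [HR, HA, XH, MV, VO, OB, IJ, CM]
Visit HR; enqueue BE → queue [HA, XH, MV, VO, OB, IJ, CM, BE]
Visit HA → queue [XH, MV, VO, OB, IJ, CM, BE]
Visit XH → queue [MV, VO, OB, IJ, CM, BE]
Visit MV → queue [VO, OB, IJ, CM, BE]
Visit VO → queue [OB, IJ, CM, BE]
Visit OB → queue [IJ, CM, BE]
Visit IJ → queue [CM, BE]
Visit CM; enqueue IU → queue [BE, IU]
Visit BE → queue [IU]
Visit IU → queue []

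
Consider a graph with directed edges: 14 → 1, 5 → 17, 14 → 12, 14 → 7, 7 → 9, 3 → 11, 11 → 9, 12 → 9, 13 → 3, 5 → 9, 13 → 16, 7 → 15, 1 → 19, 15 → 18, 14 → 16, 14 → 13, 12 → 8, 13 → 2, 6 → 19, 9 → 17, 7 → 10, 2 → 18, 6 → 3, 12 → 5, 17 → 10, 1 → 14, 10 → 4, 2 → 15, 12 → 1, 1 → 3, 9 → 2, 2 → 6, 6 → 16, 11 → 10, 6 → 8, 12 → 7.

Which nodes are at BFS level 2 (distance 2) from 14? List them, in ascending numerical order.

2, 3, 5, 8, 9, 10, 15, 19

Level 0: 14
Level 1: 1, 7, 12, 13, 16
Level 2: 2, 3, 5, 8, 9, 10, 15, 19
Level 3: 4, 6, 11, 17, 18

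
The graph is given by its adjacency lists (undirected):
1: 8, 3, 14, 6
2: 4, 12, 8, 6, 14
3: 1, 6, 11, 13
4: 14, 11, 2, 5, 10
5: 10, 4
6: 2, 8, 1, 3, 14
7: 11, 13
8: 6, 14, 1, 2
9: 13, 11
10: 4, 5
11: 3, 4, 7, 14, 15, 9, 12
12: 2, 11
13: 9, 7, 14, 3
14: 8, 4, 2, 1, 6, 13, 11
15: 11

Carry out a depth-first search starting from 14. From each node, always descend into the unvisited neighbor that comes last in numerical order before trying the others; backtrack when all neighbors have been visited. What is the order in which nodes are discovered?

14, 13, 9, 11, 15, 12, 2, 8, 6, 3, 1, 4, 10, 5, 7

Visit 14
14 → 13
13 → 9
9 → 11
11 → 15
11 → 12
12 → 2
2 → 8
8 → 6
6 → 3
3 → 1
2 → 4
4 → 10
10 → 5
11 → 7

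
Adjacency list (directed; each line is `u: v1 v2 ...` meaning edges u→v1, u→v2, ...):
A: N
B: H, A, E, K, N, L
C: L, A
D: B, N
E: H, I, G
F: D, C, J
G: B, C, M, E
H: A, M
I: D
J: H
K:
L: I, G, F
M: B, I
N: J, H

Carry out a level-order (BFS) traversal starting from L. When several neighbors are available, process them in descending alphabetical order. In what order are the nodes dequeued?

L I G F D M E C B J N H A K

Visit L; enqueue I, G, F → queue [I, G, F]
Visit I; enqueue D → queue [G, F, D]
Visit G; enqueue M, E, C, B → queue [F, D, M, E, C, B]
Visit F; enqueue J → queue [D, M, E, C, B, J]
Visit D; enqueue N → queue [M, E, C, B, J, N]
Visit M → queue [E, C, B, J, N]
Visit E; enqueue H → queue [C, B, J, N, H]
Visit C; enqueue A → queue [B, J, N, H, A]
Visit B; enqueue K → queue [J, N, H, A, K]
Visit J → queue [N, H, A, K]
Visit N → queue [H, A, K]
Visit H → queue [A, K]
Visit A → queue [K]
Visit K → queue []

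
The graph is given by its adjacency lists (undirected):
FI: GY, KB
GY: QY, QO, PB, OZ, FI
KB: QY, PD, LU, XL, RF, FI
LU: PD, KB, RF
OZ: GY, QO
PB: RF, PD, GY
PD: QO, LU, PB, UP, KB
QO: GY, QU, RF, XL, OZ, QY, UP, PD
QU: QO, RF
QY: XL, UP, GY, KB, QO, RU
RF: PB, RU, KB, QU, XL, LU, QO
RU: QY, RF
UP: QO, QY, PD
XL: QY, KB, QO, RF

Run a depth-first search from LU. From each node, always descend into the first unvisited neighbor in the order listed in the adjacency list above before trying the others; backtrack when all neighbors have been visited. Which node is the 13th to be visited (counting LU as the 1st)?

UP

Visit LU
LU → PD
PD → QO
QO → GY
GY → QY
QY → XL
XL → KB
KB → RF
RF → PB
RF → RU
RF → QU
KB → FI
QY → UP
GY → OZ

Visit order: LU, PD, QO, GY, QY, XL, KB, RF, PB, RU, QU, FI, UP, OZ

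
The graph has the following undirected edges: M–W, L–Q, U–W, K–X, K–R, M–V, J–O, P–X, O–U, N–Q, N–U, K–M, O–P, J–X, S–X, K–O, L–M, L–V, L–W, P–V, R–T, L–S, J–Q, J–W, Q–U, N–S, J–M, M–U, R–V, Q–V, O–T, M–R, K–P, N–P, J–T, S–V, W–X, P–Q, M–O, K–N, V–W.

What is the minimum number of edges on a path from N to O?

2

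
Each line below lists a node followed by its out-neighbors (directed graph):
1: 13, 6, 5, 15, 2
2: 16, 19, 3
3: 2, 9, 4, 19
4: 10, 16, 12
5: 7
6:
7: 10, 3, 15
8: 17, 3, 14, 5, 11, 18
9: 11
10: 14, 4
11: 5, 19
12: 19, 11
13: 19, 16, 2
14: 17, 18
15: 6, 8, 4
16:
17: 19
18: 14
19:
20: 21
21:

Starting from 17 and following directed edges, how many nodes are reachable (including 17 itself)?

2

BFS from 17 visits: 17, 19
Reachable nodes: 2 of 21 total.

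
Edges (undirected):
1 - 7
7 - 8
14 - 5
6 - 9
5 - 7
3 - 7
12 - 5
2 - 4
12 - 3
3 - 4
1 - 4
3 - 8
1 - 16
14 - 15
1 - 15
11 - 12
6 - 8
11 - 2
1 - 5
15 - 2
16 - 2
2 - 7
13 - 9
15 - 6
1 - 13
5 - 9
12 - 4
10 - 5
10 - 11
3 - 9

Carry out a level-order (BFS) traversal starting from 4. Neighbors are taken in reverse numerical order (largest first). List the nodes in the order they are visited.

Visit 4; enqueue 12, 3, 2, 1 → queue [12, 3, 2, 1]
Visit 12; enqueue 11, 5 → queue [3, 2, 1, 11, 5]
Visit 3; enqueue 9, 8, 7 → queue [2, 1, 11, 5, 9, 8, 7]
Visit 2; enqueue 16, 15 → queue [1, 11, 5, 9, 8, 7, 16, 15]
Visit 1; enqueue 13 → queue [11, 5, 9, 8, 7, 16, 15, 13]
Visit 11; enqueue 10 → queue [5, 9, 8, 7, 16, 15, 13, 10]
Visit 5; enqueue 14 → queue [9, 8, 7, 16, 15, 13, 10, 14]
Visit 9; enqueue 6 → queue [8, 7, 16, 15, 13, 10, 14, 6]
Visit 8 → queue [7, 16, 15, 13, 10, 14, 6]
Visit 7 → queue [16, 15, 13, 10, 14, 6]
Visit 16 → queue [15, 13, 10, 14, 6]
Visit 15 → queue [13, 10, 14, 6]
Visit 13 → queue [10, 14, 6]
Visit 10 → queue [14, 6]
Visit 14 → queue [6]
Visit 6 → queue []

4, 12, 3, 2, 1, 11, 5, 9, 8, 7, 16, 15, 13, 10, 14, 6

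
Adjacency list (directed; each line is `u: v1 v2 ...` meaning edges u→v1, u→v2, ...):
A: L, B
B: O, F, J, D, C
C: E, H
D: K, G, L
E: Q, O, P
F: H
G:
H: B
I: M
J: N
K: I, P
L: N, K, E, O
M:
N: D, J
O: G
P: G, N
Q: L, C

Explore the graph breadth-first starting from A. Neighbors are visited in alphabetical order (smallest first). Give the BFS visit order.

A, B, L, C, D, F, J, O, E, K, N, H, G, P, Q, I, M

Visit A; enqueue B, L → queue [B, L]
Visit B; enqueue C, D, F, J, O → queue [L, C, D, F, J, O]
Visit L; enqueue E, K, N → queue [C, D, F, J, O, E, K, N]
Visit C; enqueue H → queue [D, F, J, O, E, K, N, H]
Visit D; enqueue G → queue [F, J, O, E, K, N, H, G]
Visit F → queue [J, O, E, K, N, H, G]
Visit J → queue [O, E, K, N, H, G]
Visit O → queue [E, K, N, H, G]
Visit E; enqueue P, Q → queue [K, N, H, G, P, Q]
Visit K; enqueue I → queue [N, H, G, P, Q, I]
Visit N → queue [H, G, P, Q, I]
Visit H → queue [G, P, Q, I]
Visit G → queue [P, Q, I]
Visit P → queue [Q, I]
Visit Q → queue [I]
Visit I; enqueue M → queue [M]
Visit M → queue []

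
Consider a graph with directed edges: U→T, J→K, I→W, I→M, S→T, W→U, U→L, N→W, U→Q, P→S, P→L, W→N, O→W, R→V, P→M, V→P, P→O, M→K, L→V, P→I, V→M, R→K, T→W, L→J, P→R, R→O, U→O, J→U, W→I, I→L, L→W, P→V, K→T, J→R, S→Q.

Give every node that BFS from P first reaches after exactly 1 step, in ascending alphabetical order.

I, L, M, O, R, S, V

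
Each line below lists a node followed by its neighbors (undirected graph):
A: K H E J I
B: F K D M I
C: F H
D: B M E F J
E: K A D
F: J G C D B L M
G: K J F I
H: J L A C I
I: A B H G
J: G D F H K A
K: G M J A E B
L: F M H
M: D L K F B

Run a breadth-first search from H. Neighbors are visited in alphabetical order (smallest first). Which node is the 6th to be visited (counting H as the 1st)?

L

Visit H; enqueue A, C, I, J, L → queue [A, C, I, J, L]
Visit A; enqueue E, K → queue [C, I, J, L, E, K]
Visit C; enqueue F → queue [I, J, L, E, K, F]
Visit I; enqueue B, G → queue [J, L, E, K, F, B, G]
Visit J; enqueue D → queue [L, E, K, F, B, G, D]
Visit L; enqueue M → queue [E, K, F, B, G, D, M]
Visit E → queue [K, F, B, G, D, M]
Visit K → queue [F, B, G, D, M]
Visit F → queue [B, G, D, M]
Visit B → queue [G, D, M]
Visit G → queue [D, M]
Visit D → queue [M]
Visit M → queue []

Visit order: H, A, C, I, J, L, E, K, F, B, G, D, M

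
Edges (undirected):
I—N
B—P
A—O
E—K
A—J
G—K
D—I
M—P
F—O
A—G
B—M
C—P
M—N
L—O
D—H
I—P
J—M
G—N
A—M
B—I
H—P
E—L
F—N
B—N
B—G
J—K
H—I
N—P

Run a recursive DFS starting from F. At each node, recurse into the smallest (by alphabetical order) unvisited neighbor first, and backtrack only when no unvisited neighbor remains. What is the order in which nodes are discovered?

Visit F
F → N
N → B
B → G
G → A
A → J
J → K
K → E
E → L
L → O
J → M
M → P
P → C
P → H
H → D
D → I

F, N, B, G, A, J, K, E, L, O, M, P, C, H, D, I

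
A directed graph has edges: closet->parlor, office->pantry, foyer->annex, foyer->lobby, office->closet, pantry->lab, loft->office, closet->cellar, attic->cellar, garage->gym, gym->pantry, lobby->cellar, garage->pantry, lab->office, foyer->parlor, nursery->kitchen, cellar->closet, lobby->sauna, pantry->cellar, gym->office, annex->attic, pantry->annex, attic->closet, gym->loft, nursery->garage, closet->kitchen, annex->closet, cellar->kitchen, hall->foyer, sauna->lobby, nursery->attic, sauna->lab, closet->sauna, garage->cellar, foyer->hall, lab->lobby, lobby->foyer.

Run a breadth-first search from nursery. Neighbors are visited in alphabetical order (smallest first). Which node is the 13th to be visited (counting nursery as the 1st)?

Visit nursery; enqueue attic, garage, kitchen → queue [attic, garage, kitchen]
Visit attic; enqueue cellar, closet → queue [garage, kitchen, cellar, closet]
Visit garage; enqueue gym, pantry → queue [kitchen, cellar, closet, gym, pantry]
Visit kitchen → queue [cellar, closet, gym, pantry]
Visit cellar → queue [closet, gym, pantry]
Visit closet; enqueue parlor, sauna → queue [gym, pantry, parlor, sauna]
Visit gym; enqueue loft, office → queue [pantry, parlor, sauna, loft, office]
Visit pantry; enqueue annex, lab → queue [parlor, sauna, loft, office, annex, lab]
Visit parlor → queue [sauna, loft, office, annex, lab]
Visit sauna; enqueue lobby → queue [loft, office, annex, lab, lobby]
Visit loft → queue [office, annex, lab, lobby]
Visit office → queue [annex, lab, lobby]
Visit annex → queue [lab, lobby]
Visit lab → queue [lobby]
Visit lobby; enqueue foyer → queue [foyer]
Visit foyer; enqueue hall → queue [hall]
Visit hall → queue []

Visit order: nursery, attic, garage, kitchen, cellar, closet, gym, pantry, parlor, sauna, loft, office, annex, lab, lobby, foyer, hall

annex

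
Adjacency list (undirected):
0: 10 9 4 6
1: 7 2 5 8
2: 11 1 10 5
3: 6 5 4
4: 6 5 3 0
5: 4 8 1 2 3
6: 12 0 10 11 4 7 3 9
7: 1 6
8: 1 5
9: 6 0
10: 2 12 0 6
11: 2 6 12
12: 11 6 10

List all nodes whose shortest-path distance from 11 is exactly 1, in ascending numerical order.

Level 0: 11
Level 1: 2, 6, 12
Level 2: 0, 1, 3, 4, 5, 7, 9, 10
Level 3: 8

2, 6, 12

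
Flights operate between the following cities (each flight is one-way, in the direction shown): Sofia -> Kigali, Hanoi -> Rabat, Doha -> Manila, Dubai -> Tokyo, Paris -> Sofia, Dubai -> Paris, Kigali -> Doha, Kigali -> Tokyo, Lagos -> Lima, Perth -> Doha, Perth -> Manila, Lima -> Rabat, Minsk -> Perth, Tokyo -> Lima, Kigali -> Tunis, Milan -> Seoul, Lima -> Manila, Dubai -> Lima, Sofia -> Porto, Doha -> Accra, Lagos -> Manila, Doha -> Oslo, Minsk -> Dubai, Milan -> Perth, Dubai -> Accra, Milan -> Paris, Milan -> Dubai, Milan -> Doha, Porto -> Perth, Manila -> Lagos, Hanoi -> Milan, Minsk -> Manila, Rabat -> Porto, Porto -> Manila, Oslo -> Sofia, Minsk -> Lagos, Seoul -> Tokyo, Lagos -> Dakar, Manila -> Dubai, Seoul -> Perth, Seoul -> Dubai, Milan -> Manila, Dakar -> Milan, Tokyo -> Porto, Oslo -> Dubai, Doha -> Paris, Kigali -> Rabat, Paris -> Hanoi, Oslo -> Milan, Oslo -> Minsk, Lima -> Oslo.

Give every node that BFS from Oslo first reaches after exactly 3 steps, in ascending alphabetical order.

Dakar, Hanoi, Rabat, Tunis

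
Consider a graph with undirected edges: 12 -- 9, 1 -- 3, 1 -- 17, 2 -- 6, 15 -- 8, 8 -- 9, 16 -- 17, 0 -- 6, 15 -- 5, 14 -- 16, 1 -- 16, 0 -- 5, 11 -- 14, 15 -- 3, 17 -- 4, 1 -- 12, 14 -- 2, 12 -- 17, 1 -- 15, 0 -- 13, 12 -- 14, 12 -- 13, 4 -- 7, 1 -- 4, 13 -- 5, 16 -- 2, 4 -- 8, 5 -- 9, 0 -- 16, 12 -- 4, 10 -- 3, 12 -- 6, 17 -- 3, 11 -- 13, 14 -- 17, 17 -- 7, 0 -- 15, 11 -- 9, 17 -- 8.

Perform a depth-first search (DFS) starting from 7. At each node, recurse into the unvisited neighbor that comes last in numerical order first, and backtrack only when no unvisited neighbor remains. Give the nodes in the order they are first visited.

7, 17, 16, 14, 12, 13, 11, 9, 8, 15, 5, 0, 6, 2, 3, 10, 1, 4

Visit 7
7 → 17
17 → 16
16 → 14
14 → 12
12 → 13
13 → 11
11 → 9
9 → 8
8 → 15
15 → 5
5 → 0
0 → 6
6 → 2
15 → 3
3 → 10
3 → 1
1 → 4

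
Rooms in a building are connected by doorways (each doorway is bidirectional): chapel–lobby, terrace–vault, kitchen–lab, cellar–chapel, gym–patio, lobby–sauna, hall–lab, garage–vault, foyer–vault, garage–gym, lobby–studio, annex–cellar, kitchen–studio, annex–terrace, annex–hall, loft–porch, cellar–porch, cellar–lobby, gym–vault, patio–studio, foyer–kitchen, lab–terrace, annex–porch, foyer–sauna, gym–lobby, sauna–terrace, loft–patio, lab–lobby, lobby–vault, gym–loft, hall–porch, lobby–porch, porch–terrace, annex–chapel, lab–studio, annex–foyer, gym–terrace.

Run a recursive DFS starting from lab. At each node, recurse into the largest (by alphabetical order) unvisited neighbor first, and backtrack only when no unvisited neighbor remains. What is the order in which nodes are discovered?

lab → terrace → vault → lobby → studio → patio → loft → porch → hall → annex → foyer → sauna → kitchen → chapel → cellar → gym → garage

Visit lab
lab → terrace
terrace → vault
vault → lobby
lobby → studio
studio → patio
patio → loft
loft → porch
porch → hall
hall → annex
annex → foyer
foyer → sauna
foyer → kitchen
annex → chapel
chapel → cellar
loft → gym
gym → garage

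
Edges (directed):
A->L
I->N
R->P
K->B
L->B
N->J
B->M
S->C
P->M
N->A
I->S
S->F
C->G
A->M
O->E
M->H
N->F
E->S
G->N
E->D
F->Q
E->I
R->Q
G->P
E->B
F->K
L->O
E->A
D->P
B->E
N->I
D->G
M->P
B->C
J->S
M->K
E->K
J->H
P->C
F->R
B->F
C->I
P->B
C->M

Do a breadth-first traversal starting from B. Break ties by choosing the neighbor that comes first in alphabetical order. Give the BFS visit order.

B -> C -> E -> F -> M -> G -> I -> A -> D -> K -> S -> Q -> R -> H -> P -> N -> L -> J -> O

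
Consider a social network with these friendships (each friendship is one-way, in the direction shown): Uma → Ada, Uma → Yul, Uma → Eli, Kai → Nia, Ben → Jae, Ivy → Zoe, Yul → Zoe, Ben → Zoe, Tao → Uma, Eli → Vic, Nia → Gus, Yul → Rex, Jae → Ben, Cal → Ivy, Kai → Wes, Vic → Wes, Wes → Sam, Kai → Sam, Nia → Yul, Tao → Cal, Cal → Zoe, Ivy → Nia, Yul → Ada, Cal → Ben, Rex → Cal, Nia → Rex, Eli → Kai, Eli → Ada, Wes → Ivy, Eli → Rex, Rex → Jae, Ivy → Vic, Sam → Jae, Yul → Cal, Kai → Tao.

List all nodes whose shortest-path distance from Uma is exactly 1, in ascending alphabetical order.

Ada, Eli, Yul

Level 0: Uma
Level 1: Ada, Eli, Yul
Level 2: Cal, Kai, Rex, Vic, Zoe
Level 3: Ben, Ivy, Jae, Nia, Sam, Tao, Wes
Level 4: Gus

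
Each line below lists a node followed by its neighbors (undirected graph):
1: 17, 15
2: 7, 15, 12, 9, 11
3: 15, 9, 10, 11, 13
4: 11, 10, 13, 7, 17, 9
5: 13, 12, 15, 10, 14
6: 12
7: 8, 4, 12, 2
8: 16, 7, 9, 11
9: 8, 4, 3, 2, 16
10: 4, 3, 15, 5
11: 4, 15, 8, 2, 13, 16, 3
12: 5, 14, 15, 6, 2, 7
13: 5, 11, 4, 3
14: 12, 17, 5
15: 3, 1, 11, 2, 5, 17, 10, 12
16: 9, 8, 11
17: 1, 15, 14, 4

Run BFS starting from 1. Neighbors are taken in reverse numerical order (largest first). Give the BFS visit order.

Visit 1; enqueue 17, 15 → queue [17, 15]
Visit 17; enqueue 14, 4 → queue [15, 14, 4]
Visit 15; enqueue 12, 11, 10, 5, 3, 2 → queue [14, 4, 12, 11, 10, 5, 3, 2]
Visit 14 → queue [4, 12, 11, 10, 5, 3, 2]
Visit 4; enqueue 13, 9, 7 → queue [12, 11, 10, 5, 3, 2, 13, 9, 7]
Visit 12; enqueue 6 → queue [11, 10, 5, 3, 2, 13, 9, 7, 6]
Visit 11; enqueue 16, 8 → queue [10, 5, 3, 2, 13, 9, 7, 6, 16, 8]
Visit 10 → queue [5, 3, 2, 13, 9, 7, 6, 16, 8]
Visit 5 → queue [3, 2, 13, 9, 7, 6, 16, 8]
Visit 3 → queue [2, 13, 9, 7, 6, 16, 8]
Visit 2 → queue [13, 9, 7, 6, 16, 8]
Visit 13 → queue [9, 7, 6, 16, 8]
Visit 9 → queue [7, 6, 16, 8]
Visit 7 → queue [6, 16, 8]
Visit 6 → queue [16, 8]
Visit 16 → queue [8]
Visit 8 → queue []

1, 17, 15, 14, 4, 12, 11, 10, 5, 3, 2, 13, 9, 7, 6, 16, 8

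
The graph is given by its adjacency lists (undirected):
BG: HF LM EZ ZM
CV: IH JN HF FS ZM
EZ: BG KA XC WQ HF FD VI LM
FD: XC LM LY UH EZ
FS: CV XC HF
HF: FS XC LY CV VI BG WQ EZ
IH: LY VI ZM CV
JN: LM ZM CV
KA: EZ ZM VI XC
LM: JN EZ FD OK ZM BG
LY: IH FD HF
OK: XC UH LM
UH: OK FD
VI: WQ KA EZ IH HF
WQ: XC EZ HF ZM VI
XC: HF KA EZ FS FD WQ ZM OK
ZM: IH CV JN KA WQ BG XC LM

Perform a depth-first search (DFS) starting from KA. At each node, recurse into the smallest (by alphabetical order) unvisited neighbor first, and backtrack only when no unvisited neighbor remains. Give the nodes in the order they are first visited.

KA, EZ, BG, HF, CV, FS, XC, FD, LM, JN, ZM, IH, LY, VI, WQ, OK, UH

Visit KA
KA → EZ
EZ → BG
BG → HF
HF → CV
CV → FS
FS → XC
XC → FD
FD → LM
LM → JN
JN → ZM
ZM → IH
IH → LY
IH → VI
VI → WQ
LM → OK
OK → UH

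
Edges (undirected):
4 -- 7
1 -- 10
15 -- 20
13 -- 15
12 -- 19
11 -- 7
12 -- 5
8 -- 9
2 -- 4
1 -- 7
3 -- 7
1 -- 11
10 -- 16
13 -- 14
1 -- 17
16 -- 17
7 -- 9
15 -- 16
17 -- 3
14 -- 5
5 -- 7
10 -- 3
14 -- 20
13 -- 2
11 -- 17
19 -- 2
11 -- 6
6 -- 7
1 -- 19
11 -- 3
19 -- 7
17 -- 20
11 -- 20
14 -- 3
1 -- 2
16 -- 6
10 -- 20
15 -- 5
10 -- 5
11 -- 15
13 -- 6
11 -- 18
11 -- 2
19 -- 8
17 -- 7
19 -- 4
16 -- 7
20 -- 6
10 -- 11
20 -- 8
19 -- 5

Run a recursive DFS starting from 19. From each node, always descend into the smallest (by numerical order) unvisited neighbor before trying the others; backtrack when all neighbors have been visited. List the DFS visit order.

Visit 19
19 → 1
1 → 2
2 → 4
4 → 7
7 → 3
3 → 10
10 → 5
5 → 12
5 → 14
14 → 13
13 → 6
6 → 11
11 → 15
15 → 16
16 → 17
17 → 20
20 → 8
8 → 9
11 → 18

19 → 1 → 2 → 4 → 7 → 3 → 10 → 5 → 12 → 14 → 13 → 6 → 11 → 15 → 16 → 17 → 20 → 8 → 9 → 18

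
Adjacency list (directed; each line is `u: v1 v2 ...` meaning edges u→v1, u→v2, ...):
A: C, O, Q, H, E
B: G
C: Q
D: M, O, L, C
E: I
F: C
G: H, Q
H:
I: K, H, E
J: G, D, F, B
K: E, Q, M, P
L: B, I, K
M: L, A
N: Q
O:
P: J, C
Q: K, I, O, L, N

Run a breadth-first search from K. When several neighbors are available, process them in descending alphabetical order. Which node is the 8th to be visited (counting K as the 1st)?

Visit K; enqueue Q, P, M, E → queue [Q, P, M, E]
Visit Q; enqueue O, N, L, I → queue [P, M, E, O, N, L, I]
Visit P; enqueue J, C → queue [M, E, O, N, L, I, J, C]
Visit M; enqueue A → queue [E, O, N, L, I, J, C, A]
Visit E → queue [O, N, L, I, J, C, A]
Visit O → queue [N, L, I, J, C, A]
Visit N → queue [L, I, J, C, A]
Visit L; enqueue B → queue [I, J, C, A, B]
Visit I; enqueue H → queue [J, C, A, B, H]
Visit J; enqueue G, F, D → queue [C, A, B, H, G, F, D]
Visit C → queue [A, B, H, G, F, D]
Visit A → queue [B, H, G, F, D]
Visit B → queue [H, G, F, D]
Visit H → queue [G, F, D]
Visit G → queue [F, D]
Visit F → queue [D]
Visit D → queue []

Visit order: K, Q, P, M, E, O, N, L, I, J, C, A, B, H, G, F, D

L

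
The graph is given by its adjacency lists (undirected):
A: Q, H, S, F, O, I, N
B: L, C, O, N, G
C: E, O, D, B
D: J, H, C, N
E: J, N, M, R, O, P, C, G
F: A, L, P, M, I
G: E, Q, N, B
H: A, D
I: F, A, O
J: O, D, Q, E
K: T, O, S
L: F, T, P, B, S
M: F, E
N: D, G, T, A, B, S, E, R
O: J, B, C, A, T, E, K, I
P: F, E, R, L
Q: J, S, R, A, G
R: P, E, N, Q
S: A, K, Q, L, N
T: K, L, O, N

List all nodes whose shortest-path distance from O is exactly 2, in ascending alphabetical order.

Level 0: O
Level 1: A, B, C, E, I, J, K, T
Level 2: D, F, G, H, L, M, N, P, Q, R, S

D, F, G, H, L, M, N, P, Q, R, S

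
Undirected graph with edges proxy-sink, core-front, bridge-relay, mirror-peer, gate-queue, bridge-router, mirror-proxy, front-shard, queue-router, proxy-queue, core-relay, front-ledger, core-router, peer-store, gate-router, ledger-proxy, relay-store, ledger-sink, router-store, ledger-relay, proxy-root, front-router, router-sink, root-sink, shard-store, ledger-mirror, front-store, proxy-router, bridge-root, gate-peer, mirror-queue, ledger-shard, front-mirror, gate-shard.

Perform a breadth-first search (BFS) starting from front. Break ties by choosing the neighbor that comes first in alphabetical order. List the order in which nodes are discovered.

front → core → ledger → mirror → router → shard → store → relay → proxy → sink → peer → queue → bridge → gate → root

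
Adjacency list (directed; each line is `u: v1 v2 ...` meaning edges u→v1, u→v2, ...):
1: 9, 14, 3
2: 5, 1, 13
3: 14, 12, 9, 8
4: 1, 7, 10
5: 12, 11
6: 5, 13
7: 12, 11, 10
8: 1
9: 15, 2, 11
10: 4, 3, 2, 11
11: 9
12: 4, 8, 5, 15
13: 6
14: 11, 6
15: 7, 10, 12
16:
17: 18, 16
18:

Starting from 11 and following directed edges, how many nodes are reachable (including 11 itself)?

15

BFS from 11 visits: 11, 9, 15, 2, 12, 10, 7, 13, 5, 1, 8, 4, 3, 6, 14
Reachable nodes: 15 of 18 total.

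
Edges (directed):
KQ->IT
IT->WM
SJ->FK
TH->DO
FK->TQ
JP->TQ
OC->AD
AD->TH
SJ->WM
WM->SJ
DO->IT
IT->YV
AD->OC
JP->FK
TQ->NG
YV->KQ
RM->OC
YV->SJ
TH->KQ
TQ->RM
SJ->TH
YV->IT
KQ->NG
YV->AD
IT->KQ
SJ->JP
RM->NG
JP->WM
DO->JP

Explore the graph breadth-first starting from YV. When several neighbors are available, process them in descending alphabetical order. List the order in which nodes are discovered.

Visit YV; enqueue SJ, KQ, IT, AD → queue [SJ, KQ, IT, AD]
Visit SJ; enqueue WM, TH, JP, FK → queue [KQ, IT, AD, WM, TH, JP, FK]
Visit KQ; enqueue NG → queue [IT, AD, WM, TH, JP, FK, NG]
Visit IT → queue [AD, WM, TH, JP, FK, NG]
Visit AD; enqueue OC → queue [WM, TH, JP, FK, NG, OC]
Visit WM → queue [TH, JP, FK, NG, OC]
Visit TH; enqueue DO → queue [JP, FK, NG, OC, DO]
Visit JP; enqueue TQ → queue [FK, NG, OC, DO, TQ]
Visit FK → queue [NG, OC, DO, TQ]
Visit NG → queue [OC, DO, TQ]
Visit OC → queue [DO, TQ]
Visit DO → queue [TQ]
Visit TQ; enqueue RM → queue [RM]
Visit RM → queue []

YV, SJ, KQ, IT, AD, WM, TH, JP, FK, NG, OC, DO, TQ, RM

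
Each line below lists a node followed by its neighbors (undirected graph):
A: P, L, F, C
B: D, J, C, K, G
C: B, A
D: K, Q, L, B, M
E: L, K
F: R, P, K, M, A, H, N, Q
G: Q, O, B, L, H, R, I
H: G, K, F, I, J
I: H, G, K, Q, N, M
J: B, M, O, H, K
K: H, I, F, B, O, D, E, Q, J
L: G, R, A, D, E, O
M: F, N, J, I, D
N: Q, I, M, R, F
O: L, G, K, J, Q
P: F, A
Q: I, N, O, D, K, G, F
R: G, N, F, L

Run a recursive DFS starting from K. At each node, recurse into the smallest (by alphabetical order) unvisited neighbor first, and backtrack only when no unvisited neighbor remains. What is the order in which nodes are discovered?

K, B, C, A, F, H, G, I, M, D, L, E, O, J, Q, N, R, P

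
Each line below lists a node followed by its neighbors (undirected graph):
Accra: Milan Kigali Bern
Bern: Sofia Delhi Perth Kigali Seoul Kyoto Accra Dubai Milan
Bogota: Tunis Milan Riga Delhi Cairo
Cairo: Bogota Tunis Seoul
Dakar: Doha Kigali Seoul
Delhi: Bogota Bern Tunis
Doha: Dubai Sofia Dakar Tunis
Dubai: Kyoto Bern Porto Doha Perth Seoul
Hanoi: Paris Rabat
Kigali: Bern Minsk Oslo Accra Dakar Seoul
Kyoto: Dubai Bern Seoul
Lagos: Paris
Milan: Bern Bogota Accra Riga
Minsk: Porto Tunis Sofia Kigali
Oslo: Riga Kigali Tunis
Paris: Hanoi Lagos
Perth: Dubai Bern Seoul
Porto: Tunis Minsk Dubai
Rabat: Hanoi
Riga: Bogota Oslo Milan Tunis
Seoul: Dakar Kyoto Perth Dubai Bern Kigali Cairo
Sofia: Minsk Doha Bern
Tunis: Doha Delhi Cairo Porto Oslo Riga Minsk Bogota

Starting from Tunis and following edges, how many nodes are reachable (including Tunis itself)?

19

BFS from Tunis visits: Tunis, Doha, Delhi, Cairo, Porto, Oslo, Riga, Minsk, Bogota, Dubai, Sofia, Dakar, Bern, Seoul, Kigali, Milan, Kyoto, Perth, Accra
Reachable nodes: 19 of 23 total.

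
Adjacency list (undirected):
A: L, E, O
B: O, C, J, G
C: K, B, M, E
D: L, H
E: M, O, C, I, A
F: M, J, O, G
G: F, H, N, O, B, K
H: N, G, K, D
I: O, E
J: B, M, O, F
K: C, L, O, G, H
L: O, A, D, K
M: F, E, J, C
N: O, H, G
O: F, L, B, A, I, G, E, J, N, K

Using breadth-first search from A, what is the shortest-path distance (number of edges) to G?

Level 0: A
Level 1: E, L, O
Level 2: B, C, D, F, G, I, J, K, M, N
Level 3: H
G first appears at level 2.

2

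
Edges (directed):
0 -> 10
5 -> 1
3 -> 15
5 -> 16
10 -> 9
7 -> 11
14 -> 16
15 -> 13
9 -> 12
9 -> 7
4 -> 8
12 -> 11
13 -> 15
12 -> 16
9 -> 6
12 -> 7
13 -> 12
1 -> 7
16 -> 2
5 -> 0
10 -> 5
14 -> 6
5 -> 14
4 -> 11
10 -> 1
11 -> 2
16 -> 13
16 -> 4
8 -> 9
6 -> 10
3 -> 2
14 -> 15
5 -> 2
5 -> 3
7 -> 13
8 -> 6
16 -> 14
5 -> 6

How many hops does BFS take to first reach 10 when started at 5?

Level 0: 5
Level 1: 0, 1, 2, 3, 6, 14, 16
Level 2: 4, 7, 10, 13, 15
Level 3: 8, 9, 11, 12
10 first appears at level 2.

2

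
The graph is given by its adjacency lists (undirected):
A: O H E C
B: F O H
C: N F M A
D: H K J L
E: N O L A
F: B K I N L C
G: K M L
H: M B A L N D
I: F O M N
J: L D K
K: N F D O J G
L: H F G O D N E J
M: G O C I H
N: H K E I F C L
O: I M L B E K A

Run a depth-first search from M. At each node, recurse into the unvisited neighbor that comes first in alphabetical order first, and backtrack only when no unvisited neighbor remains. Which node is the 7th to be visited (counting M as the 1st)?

H

Visit M
M → C
C → A
A → E
E → L
L → D
D → H
H → B
B → F
F → I
I → N
N → K
K → G
K → J
K → O

Visit order: M, C, A, E, L, D, H, B, F, I, N, K, G, J, O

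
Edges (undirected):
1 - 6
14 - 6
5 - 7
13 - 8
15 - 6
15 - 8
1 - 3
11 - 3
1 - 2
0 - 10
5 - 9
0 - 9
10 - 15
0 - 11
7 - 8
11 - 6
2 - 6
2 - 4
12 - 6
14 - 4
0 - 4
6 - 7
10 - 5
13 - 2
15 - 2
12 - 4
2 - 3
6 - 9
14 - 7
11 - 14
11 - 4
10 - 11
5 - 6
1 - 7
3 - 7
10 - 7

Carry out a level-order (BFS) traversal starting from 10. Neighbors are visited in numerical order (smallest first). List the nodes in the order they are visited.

10, 0, 5, 7, 11, 15, 4, 9, 6, 1, 3, 8, 14, 2, 12, 13

Visit 10; enqueue 0, 5, 7, 11, 15 → queue [0, 5, 7, 11, 15]
Visit 0; enqueue 4, 9 → queue [5, 7, 11, 15, 4, 9]
Visit 5; enqueue 6 → queue [7, 11, 15, 4, 9, 6]
Visit 7; enqueue 1, 3, 8, 14 → queue [11, 15, 4, 9, 6, 1, 3, 8, 14]
Visit 11 → queue [15, 4, 9, 6, 1, 3, 8, 14]
Visit 15; enqueue 2 → queue [4, 9, 6, 1, 3, 8, 14, 2]
Visit 4; enqueue 12 → queue [9, 6, 1, 3, 8, 14, 2, 12]
Visit 9 → queue [6, 1, 3, 8, 14, 2, 12]
Visit 6 → queue [1, 3, 8, 14, 2, 12]
Visit 1 → queue [3, 8, 14, 2, 12]
Visit 3 → queue [8, 14, 2, 12]
Visit 8; enqueue 13 → queue [14, 2, 12, 13]
Visit 14 → queue [2, 12, 13]
Visit 2 → queue [12, 13]
Visit 12 → queue [13]
Visit 13 → queue []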